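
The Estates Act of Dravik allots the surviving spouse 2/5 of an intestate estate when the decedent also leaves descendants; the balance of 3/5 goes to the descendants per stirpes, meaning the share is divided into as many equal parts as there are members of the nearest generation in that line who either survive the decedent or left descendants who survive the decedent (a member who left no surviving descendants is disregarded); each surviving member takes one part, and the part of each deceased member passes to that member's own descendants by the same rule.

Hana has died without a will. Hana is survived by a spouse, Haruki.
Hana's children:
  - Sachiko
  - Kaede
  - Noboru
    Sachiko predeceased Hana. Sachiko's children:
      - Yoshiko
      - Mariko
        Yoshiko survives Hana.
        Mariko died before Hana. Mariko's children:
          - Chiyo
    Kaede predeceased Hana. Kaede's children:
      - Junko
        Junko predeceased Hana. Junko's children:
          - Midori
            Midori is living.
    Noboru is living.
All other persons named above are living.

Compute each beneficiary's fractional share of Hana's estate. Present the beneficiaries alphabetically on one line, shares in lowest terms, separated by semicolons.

Chiyo 1/10; Haruki 2/5; Midori 1/5; Noboru 1/5; Yoshiko 1/10

Haruki, as surviving spouse, takes 2/5.
The remaining 3/5 passes to Hana's descendants per stirpes.
The 3/5 is divided into 3 equal shares of 1/5 among Sachiko, Kaede, Noboru.
Sachiko predeceased; the 1/5 allotted to Sachiko's branch passes to Sachiko's issue by representation.
The 1/5 is divided into 2 equal shares of 1/10 among Yoshiko, Mariko.
Yoshiko is living and takes 1/10.
Mariko predeceased; the 1/10 allotted to Mariko's branch passes to Mariko's issue by representation.
Chiyo is the sole taker at this level and receives the full 1/10.
Kaede predeceased; the 1/5 allotted to Kaede's branch passes to Kaede's issue by representation.
Junko's line is the sole branch at this level, so the full 1/5 passes to Junko's issue by representation.
Midori is the sole taker at this level and receives the full 1/5.
Noboru is living and takes 1/5.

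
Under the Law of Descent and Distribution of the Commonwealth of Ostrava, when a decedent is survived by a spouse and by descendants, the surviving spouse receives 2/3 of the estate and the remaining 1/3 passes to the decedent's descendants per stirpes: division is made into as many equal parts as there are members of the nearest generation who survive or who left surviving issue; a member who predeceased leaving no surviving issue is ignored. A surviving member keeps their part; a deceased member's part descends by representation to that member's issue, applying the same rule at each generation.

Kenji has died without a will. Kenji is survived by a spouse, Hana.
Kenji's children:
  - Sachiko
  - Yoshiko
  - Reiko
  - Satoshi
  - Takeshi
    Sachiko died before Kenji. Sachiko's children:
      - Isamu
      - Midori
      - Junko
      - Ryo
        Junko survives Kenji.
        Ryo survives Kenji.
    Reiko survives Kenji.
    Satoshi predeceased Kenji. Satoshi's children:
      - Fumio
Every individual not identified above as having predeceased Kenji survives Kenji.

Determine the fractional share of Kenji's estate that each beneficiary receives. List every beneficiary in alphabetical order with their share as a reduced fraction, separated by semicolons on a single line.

Fumio 1/15; Hana 2/3; Isamu 1/60; Junko 1/60; Midori 1/60; Reiko 1/15; Ryo 1/60; Takeshi 1/15; Yoshiko 1/15

Hana, as surviving spouse, takes 2/3.
The remaining 1/3 passes to Kenji's descendants per stirpes.
The 1/3 is divided into 5 equal shares of 1/15 among Sachiko, Yoshiko, Reiko, Satoshi, Takeshi.
Sachiko predeceased; the 1/15 allotted to Sachiko's branch passes to Sachiko's issue by representation.
The 1/15 is divided into 4 equal shares of 1/60 among Isamu, Midori, Junko, Ryo.
Isamu is living and takes 1/60.
Midori is living and takes 1/60.
Junko is living and takes 1/60.
Ryo is living and takes 1/60.
Yoshiko is living and takes 1/15.
Reiko is living and takes 1/15.
Satoshi predeceased; the 1/15 allotted to Satoshi's branch passes to Satoshi's issue by representation.
Fumio is the sole taker at this level and receives the full 1/15.
Takeshi is living and takes 1/15.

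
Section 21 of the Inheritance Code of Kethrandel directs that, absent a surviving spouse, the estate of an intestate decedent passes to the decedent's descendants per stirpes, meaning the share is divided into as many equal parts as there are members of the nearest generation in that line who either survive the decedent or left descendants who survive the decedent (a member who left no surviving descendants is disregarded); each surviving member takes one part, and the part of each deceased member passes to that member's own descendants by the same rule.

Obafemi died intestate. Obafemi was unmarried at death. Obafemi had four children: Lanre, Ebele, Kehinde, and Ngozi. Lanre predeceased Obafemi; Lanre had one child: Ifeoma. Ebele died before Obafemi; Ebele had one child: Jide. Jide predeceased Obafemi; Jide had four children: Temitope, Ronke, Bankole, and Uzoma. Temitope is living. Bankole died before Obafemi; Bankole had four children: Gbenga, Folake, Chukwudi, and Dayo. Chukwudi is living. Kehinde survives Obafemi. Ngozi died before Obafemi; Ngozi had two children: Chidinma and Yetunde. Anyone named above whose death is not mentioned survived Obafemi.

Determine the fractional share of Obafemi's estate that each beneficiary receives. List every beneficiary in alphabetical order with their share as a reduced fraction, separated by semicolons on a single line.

There is no surviving spouse, so the entire estate passes to Obafemi's descendants per stirpes.
The estate is divided into 4 equal shares of 1/4 among Lanre, Ebele, Kehinde, Ngozi.
Lanre predeceased; the 1/4 allotted to Lanre's branch passes to Lanre's issue by representation.
Ifeoma is the sole taker at this level and receives the full 1/4.
Ebele predeceased; the 1/4 allotted to Ebele's branch passes to Ebele's issue by representation.
Jide's line is the sole branch at this level, so the full 1/4 passes to Jide's issue by representation.
The 1/4 is divided into 4 equal shares of 1/16 among Temitope, Ronke, Bankole, Uzoma.
Temitope is living and takes 1/16.
Ronke is living and takes 1/16.
Bankole predeceased; the 1/16 allotted to Bankole's branch passes to Bankole's issue by representation.
The 1/16 is divided into 4 equal shares of 1/64 among Gbenga, Folake, Chukwudi, Dayo.
Gbenga is living and takes 1/64.
Folake is living and takes 1/64.
Chukwudi is living and takes 1/64.
Dayo is living and takes 1/64.
Uzoma is living and takes 1/16.
Kehinde is living and takes 1/4.
Ngozi predeceased; the 1/4 allotted to Ngozi's branch passes to Ngozi's issue by representation.
The 1/4 is divided into 2 equal shares of 1/8 among Chidinma, Yetunde.
Chidinma is living and takes 1/8.
Yetunde is living and takes 1/8.

Chidinma 1/8; Chukwudi 1/64; Dayo 1/64; Folake 1/64; Gbenga 1/64; Ifeoma 1/4; Kehinde 1/4; Ronke 1/16; Temitope 1/16; Uzoma 1/16; Yetunde 1/8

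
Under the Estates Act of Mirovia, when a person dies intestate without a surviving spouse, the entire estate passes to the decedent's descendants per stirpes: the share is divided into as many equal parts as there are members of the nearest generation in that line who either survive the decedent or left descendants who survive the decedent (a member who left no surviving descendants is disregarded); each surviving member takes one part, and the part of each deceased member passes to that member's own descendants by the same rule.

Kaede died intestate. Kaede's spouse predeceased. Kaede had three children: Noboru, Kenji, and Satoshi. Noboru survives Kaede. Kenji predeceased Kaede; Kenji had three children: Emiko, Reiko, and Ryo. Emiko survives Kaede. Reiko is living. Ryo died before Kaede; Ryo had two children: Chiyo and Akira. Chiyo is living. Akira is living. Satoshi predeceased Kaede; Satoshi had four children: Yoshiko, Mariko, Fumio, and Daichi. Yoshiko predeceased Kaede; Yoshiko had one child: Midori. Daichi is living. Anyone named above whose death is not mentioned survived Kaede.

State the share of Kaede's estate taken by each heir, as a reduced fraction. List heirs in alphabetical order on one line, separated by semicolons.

Akira 1/18; Chiyo 1/18; Daichi 1/12; Emiko 1/9; Fumio 1/12; Mariko 1/12; Midori 1/12; Noboru 1/3; Reiko 1/9

There is no surviving spouse, so the entire estate passes to Kaede's descendants per stirpes.
The estate is divided into 3 equal shares of 1/3 among Noboru, Kenji, Satoshi.
Noboru is living and takes 1/3.
Kenji predeceased; the 1/3 allotted to Kenji's branch passes to Kenji's issue by representation.
The 1/3 is divided into 3 equal shares of 1/9 among Emiko, Reiko, Ryo.
Emiko is living and takes 1/9.
Reiko is living and takes 1/9.
Ryo predeceased; the 1/9 allotted to Ryo's branch passes to Ryo's issue by representation.
The 1/9 is divided into 2 equal shares of 1/18 among Chiyo, Akira.
Chiyo is living and takes 1/18.
Akira is living and takes 1/18.
Satoshi predeceased; the 1/3 allotted to Satoshi's branch passes to Satoshi's issue by representation.
The 1/3 is divided into 4 equal shares of 1/12 among Yoshiko, Mariko, Fumio, Daichi.
Yoshiko predeceased; the 1/12 allotted to Yoshiko's branch passes to Yoshiko's issue by representation.
Midori is the sole taker at this level and receives the full 1/12.
Mariko is living and takes 1/12.
Fumio is living and takes 1/12.
Daichi is living and takes 1/12.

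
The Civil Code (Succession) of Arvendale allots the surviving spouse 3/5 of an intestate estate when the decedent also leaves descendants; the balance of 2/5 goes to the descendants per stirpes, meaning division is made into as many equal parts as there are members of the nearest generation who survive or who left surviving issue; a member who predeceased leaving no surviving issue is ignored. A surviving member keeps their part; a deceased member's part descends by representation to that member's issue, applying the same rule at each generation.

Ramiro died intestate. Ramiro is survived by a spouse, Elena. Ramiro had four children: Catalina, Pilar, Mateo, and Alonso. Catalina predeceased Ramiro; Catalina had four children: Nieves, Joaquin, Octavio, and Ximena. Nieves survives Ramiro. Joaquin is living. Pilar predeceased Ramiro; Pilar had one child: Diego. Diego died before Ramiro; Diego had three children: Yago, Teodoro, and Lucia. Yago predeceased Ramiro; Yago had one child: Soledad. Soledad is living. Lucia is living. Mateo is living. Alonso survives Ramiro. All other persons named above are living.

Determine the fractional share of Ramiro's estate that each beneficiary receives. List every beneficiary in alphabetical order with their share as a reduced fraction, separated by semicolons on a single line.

Elena, as surviving spouse, takes 3/5.
The remaining 2/5 passes to Ramiro's descendants per stirpes.
The 2/5 is divided into 4 equal shares of 1/10 among Catalina, Pilar, Mateo, Alonso.
Catalina predeceased; the 1/10 allotted to Catalina's branch passes to Catalina's issue by representation.
The 1/10 is divided into 4 equal shares of 1/40 among Nieves, Joaquin, Octavio, Ximena.
Nieves is living and takes 1/40.
Joaquin is living and takes 1/40.
Octavio is living and takes 1/40.
Ximena is living and takes 1/40.
Pilar predeceased; the 1/10 allotted to Pilar's branch passes to Pilar's issue by representation.
Diego's line is the sole branch at this level, so the full 1/10 passes to Diego's issue by representation.
The 1/10 is divided into 3 equal shares of 1/30 among Yago, Teodoro, Lucia.
Yago predeceased; the 1/30 allotted to Yago's branch passes to Yago's issue by representation.
Soledad is the sole taker at this level and receives the full 1/30.
Teodoro is living and takes 1/30.
Lucia is living and takes 1/30.
Mateo is living and takes 1/10.
Alonso is living and takes 1/10.

Alonso 1/10; Elena 3/5; Joaquin 1/40; Lucia 1/30; Mateo 1/10; Nieves 1/40; Octavio 1/40; Soledad 1/30; Teodoro 1/30; Ximena 1/40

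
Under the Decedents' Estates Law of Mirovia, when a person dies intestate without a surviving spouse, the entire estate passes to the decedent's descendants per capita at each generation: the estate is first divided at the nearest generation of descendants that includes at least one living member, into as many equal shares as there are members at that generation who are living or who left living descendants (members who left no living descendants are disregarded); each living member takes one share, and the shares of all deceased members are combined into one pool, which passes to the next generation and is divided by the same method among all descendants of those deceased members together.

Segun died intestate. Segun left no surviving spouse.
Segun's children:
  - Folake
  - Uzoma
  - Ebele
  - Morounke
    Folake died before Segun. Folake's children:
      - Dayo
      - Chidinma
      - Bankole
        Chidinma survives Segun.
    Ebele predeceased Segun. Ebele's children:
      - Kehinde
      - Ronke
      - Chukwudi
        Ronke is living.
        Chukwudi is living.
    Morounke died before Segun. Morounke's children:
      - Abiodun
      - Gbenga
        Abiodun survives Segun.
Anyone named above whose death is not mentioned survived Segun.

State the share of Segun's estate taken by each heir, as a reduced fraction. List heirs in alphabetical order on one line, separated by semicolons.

There is no surviving spouse, so the entire estate passes to Segun's descendants per capita at each generation.
At generation 1 (Folake, Uzoma, Ebele, Morounke) there are 4 shares of (1)/4 = 1/4 each.
Living: Uzoma — each takes 1/4.
Deceased: Folake, Ebele, and Morounke. Their combined 3/4 is pooled and carried to generation 2.
At generation 2 (Dayo, Chidinma, Bankole, Kehinde, Ronke, Chukwudi, Abiodun, Gbenga) there are 8 shares of (3/4)/8 = 3/32 each.
Living: Dayo, Chidinma, Bankole, Kehinde, Ronke, Chukwudi, Abiodun, and Gbenga — each takes 3/32.

Abiodun 3/32; Bankole 3/32; Chidinma 3/32; Chukwudi 3/32; Dayo 3/32; Gbenga 3/32; Kehinde 3/32; Ronke 3/32; Uzoma 1/4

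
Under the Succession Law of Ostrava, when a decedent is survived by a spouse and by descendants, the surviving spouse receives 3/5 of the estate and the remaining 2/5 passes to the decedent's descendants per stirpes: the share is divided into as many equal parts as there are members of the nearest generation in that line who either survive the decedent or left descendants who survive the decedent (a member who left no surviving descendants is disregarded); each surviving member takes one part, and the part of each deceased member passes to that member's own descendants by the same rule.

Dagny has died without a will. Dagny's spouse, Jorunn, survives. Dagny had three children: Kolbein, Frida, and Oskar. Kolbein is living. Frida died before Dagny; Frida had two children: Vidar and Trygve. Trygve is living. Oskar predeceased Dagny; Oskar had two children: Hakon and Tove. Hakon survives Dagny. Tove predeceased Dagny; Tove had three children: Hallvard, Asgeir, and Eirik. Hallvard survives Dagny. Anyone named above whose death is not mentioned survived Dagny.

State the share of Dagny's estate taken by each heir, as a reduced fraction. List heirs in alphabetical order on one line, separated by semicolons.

Jorunn, as surviving spouse, takes 3/5.
The remaining 2/5 passes to Dagny's descendants per stirpes.
The 2/5 is divided into 3 equal shares of 2/15 among Kolbein, Frida, Oskar.
Kolbein is living and takes 2/15.
Frida predeceased; the 2/15 allotted to Frida's branch passes to Frida's issue by representation.
The 2/15 is divided into 2 equal shares of 1/15 among Vidar, Trygve.
Vidar is living and takes 1/15.
Trygve is living and takes 1/15.
Oskar predeceased; the 2/15 allotted to Oskar's branch passes to Oskar's issue by representation.
The 2/15 is divided into 2 equal shares of 1/15 among Hakon, Tove.
Hakon is living and takes 1/15.
Tove predeceased; the 1/15 allotted to Tove's branch passes to Tove's issue by representation.
The 1/15 is divided into 3 equal shares of 1/45 among Hallvard, Asgeir, Eirik.
Hallvard is living and takes 1/45.
Asgeir is living and takes 1/45.
Eirik is living and takes 1/45.

Asgeir 1/45; Eirik 1/45; Hakon 1/15; Hallvard 1/45; Jorunn 3/5; Kolbein 2/15; Trygve 1/15; Vidar 1/15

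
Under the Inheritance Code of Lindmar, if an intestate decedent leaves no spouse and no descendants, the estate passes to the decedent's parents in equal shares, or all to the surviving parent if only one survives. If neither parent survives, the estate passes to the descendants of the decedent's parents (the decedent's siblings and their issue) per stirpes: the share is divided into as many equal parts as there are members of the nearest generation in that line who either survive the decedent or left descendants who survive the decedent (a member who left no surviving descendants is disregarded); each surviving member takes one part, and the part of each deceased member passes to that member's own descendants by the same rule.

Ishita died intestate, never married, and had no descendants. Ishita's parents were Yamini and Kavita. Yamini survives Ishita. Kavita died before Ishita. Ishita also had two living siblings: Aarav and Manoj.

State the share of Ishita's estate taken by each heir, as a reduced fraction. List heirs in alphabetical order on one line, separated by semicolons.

Yamini 1

Only one parent, Yamini, survives, so Yamini takes the entire estate. The siblings take nothing because a surviving parent has priority.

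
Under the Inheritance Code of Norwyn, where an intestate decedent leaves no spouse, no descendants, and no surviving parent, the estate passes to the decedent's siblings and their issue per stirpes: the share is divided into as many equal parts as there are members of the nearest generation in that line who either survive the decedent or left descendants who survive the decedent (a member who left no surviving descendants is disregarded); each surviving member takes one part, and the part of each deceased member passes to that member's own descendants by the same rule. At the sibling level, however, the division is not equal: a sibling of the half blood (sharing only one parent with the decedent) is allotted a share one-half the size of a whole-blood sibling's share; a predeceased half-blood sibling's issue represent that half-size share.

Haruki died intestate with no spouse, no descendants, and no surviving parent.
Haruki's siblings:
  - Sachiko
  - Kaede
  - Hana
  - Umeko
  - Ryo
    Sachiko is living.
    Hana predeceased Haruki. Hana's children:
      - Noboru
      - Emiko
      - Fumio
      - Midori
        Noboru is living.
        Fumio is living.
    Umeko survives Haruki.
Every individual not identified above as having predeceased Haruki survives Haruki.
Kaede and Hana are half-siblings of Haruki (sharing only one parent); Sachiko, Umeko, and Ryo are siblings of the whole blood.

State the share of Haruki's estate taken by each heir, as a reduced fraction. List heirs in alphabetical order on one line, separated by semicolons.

No spouse, descendants, or parent survives, so the estate passes to Haruki's siblings per stirpes.
Half-blood siblings count for one-half the weight of whole-blood siblings at the initial division.
Dividing 1 in proportion to weights (total weight 4): Sachiko (weight 1) → 1/4; Kaede (weight 1/2) → 1/8; Hana (weight 1/2) → 1/8; Umeko (weight 1) → 1/4; Ryo (weight 1) → 1/4.
Sachiko is living and takes 1/4.
Kaede is living and takes 1/8.
Hana predeceased; the 1/8 allotted to Hana's branch passes to Hana's issue by representation.
The 1/8 is divided into 4 equal shares of 1/32 among Noboru, Emiko, Fumio, Midori.
Noboru is living and takes 1/32.
Emiko is living and takes 1/32.
Fumio is living and takes 1/32.
Midori is living and takes 1/32.
Umeko is living and takes 1/4.
Ryo is living and takes 1/4.

Emiko 1/32; Fumio 1/32; Kaede 1/8; Midori 1/32; Noboru 1/32; Ryo 1/4; Sachiko 1/4; Umeko 1/4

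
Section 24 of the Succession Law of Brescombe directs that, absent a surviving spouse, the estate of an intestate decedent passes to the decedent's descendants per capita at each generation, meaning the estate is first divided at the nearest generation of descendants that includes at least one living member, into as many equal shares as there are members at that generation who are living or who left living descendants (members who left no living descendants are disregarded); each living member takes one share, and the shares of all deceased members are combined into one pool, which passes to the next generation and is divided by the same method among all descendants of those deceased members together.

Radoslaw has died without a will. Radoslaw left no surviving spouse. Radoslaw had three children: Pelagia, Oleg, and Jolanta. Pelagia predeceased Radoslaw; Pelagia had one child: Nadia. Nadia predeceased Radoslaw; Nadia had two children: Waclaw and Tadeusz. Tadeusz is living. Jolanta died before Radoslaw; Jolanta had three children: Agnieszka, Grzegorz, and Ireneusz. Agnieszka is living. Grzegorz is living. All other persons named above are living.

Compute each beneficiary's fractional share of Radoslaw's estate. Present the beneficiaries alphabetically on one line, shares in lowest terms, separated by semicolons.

There is no surviving spouse, so the entire estate passes to Radoslaw's descendants per capita at each generation.
At generation 1 (Pelagia, Oleg, Jolanta) there are 3 shares of (1)/3 = 1/3 each.
Living: Oleg — each takes 1/3.
Deceased: Pelagia and Jolanta. Their combined 2/3 is pooled and carried to generation 2.
At generation 2 (Nadia, Agnieszka, Grzegorz, Ireneusz) there are 4 shares of (2/3)/4 = 1/6 each.
Living: Agnieszka, Grzegorz, and Ireneusz — each takes 1/6.
Deceased: Nadia. That 1/6 share is carried to generation 3.
At generation 3 (Waclaw, Tadeusz) there are 2 shares of (1/6)/2 = 1/12 each.
Living: Waclaw and Tadeusz — each takes 1/12.

Agnieszka 1/6; Grzegorz 1/6; Ireneusz 1/6; Oleg 1/3; Tadeusz 1/12; Waclaw 1/12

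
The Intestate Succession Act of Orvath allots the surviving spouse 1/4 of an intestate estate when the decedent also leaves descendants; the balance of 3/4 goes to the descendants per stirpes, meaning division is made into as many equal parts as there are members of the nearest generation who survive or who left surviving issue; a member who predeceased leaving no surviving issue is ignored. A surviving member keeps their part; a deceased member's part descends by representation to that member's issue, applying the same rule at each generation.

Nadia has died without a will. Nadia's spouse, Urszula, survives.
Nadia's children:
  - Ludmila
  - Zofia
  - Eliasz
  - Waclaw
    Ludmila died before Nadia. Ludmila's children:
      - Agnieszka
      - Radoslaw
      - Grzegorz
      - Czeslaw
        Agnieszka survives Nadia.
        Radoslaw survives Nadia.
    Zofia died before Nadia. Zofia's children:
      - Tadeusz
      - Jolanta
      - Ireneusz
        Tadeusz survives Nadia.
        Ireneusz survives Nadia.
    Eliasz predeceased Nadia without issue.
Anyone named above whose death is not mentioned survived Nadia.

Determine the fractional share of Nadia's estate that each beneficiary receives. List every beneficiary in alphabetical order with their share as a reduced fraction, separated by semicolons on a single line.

Agnieszka 1/16; Czeslaw 1/16; Grzegorz 1/16; Ireneusz 1/12; Jolanta 1/12; Radoslaw 1/16; Tadeusz 1/12; Urszula 1/4; Waclaw 1/4

Urszula, as surviving spouse, takes 1/4.
The remaining 3/4 passes to Nadia's descendants per stirpes.
Eliasz left no surviving issue, so that branch lapses and is disregarded.
The 3/4 is divided into 3 equal shares of 1/4 among Ludmila, Zofia, Waclaw.
Ludmila predeceased; the 1/4 allotted to Ludmila's branch passes to Ludmila's issue by representation.
The 1/4 is divided into 4 equal shares of 1/16 among Agnieszka, Radoslaw, Grzegorz, Czeslaw.
Agnieszka is living and takes 1/16.
Radoslaw is living and takes 1/16.
Grzegorz is living and takes 1/16.
Czeslaw is living and takes 1/16.
Zofia predeceased; the 1/4 allotted to Zofia's branch passes to Zofia's issue by representation.
The 1/4 is divided into 3 equal shares of 1/12 among Tadeusz, Jolanta, Ireneusz.
Tadeusz is living and takes 1/12.
Jolanta is living and takes 1/12.
Ireneusz is living and takes 1/12.
Waclaw is living and takes 1/4.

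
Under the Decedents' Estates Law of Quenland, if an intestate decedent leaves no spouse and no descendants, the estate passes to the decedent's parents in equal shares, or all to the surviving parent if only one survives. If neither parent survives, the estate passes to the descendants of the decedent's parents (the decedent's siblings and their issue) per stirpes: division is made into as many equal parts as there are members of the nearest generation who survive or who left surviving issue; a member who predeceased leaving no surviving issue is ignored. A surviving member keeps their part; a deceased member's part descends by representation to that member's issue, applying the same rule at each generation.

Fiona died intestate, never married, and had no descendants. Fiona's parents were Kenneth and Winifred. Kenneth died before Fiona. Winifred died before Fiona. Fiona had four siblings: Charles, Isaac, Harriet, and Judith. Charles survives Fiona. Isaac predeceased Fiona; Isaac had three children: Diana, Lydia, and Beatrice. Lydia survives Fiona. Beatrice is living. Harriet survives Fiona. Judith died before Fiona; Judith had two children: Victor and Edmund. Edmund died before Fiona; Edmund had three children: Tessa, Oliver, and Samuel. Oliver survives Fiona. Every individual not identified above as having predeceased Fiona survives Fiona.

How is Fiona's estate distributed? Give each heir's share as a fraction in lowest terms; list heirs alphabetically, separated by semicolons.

Neither parent survives and there are no descendants, so the estate passes to Fiona's siblings and their issue per stirpes.
The estate is divided into 4 equal shares of 1/4 among Charles, Isaac, Harriet, Judith.
Charles is living and takes 1/4.
Isaac predeceased; the 1/4 allotted to Isaac's branch passes to Isaac's issue by representation.
The 1/4 is divided into 3 equal shares of 1/12 among Diana, Lydia, Beatrice.
Diana is living and takes 1/12.
Lydia is living and takes 1/12.
Beatrice is living and takes 1/12.
Harriet is living and takes 1/4.
Judith predeceased; the 1/4 allotted to Judith's branch passes to Judith's issue by representation.
The 1/4 is divided into 2 equal shares of 1/8 among Victor, Edmund.
Victor is living and takes 1/8.
Edmund predeceased; the 1/8 allotted to Edmund's branch passes to Edmund's issue by representation.
The 1/8 is divided into 3 equal shares of 1/24 among Tessa, Oliver, Samuel.
Tessa is living and takes 1/24.
Oliver is living and takes 1/24.
Samuel is living and takes 1/24.

Beatrice 1/12; Charles 1/4; Diana 1/12; Harriet 1/4; Lydia 1/12; Oliver 1/24; Samuel 1/24; Tessa 1/24; Victor 1/8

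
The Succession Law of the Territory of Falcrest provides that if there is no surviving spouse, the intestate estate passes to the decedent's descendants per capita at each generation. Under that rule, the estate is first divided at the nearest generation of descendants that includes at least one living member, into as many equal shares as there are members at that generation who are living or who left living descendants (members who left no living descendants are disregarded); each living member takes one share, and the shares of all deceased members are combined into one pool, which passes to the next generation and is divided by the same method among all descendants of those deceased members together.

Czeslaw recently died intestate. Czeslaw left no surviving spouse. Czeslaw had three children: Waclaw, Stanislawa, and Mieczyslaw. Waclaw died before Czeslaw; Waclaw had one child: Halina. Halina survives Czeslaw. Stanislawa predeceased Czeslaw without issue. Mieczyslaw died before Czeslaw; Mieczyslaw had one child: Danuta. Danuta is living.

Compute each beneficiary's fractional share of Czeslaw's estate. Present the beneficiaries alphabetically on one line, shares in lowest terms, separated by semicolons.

There is no surviving spouse, so the entire estate passes to Czeslaw's descendants per capita at each generation.
No one at generation 1 (Waclaw, Mieczyslaw) is living; moving to the next generation.
At generation 2 (Halina, Danuta) there are 2 shares of (1)/2 = 1/2 each.
Living: Halina and Danuta — each takes 1/2.

Danuta 1/2; Halina 1/2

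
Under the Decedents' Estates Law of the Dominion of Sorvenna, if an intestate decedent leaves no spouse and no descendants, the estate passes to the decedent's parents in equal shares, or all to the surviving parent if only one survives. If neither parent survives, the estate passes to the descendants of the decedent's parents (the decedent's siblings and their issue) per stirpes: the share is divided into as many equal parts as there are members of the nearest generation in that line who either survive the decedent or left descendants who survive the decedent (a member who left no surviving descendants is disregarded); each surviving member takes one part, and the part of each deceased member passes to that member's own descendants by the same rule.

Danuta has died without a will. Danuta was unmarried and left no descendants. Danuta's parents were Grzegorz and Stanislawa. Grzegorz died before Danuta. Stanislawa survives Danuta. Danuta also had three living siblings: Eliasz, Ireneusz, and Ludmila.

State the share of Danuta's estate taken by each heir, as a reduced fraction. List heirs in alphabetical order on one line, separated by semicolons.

Stanislawa 1

Only one parent, Stanislawa, survives, so Stanislawa takes the entire estate. The siblings take nothing because a surviving parent has priority.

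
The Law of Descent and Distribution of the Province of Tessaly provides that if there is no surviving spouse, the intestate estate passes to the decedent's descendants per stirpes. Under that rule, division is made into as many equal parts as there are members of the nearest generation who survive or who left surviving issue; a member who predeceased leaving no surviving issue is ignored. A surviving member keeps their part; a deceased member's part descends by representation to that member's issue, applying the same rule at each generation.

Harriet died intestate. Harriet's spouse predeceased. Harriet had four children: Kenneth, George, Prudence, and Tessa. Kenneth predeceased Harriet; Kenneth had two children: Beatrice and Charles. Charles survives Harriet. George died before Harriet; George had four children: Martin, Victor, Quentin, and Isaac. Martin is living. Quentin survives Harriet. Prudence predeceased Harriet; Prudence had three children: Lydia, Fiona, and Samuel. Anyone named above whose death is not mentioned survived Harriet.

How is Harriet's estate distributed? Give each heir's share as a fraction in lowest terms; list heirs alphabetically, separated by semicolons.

There is no surviving spouse, so the entire estate passes to Harriet's descendants per stirpes.
The estate is divided into 4 equal shares of 1/4 among Kenneth, George, Prudence, Tessa.
Kenneth predeceased; the 1/4 allotted to Kenneth's branch passes to Kenneth's issue by representation.
The 1/4 is divided into 2 equal shares of 1/8 among Beatrice, Charles.
Beatrice is living and takes 1/8.
Charles is living and takes 1/8.
George predeceased; the 1/4 allotted to George's branch passes to George's issue by representation.
The 1/4 is divided into 4 equal shares of 1/16 among Martin, Victor, Quentin, Isaac.
Martin is living and takes 1/16.
Victor is living and takes 1/16.
Quentin is living and takes 1/16.
Isaac is living and takes 1/16.
Prudence predeceased; the 1/4 allotted to Prudence's branch passes to Prudence's issue by representation.
The 1/4 is divided into 3 equal shares of 1/12 among Lydia, Fiona, Samuel.
Lydia is living and takes 1/12.
Fiona is living and takes 1/12.
Samuel is living and takes 1/12.
Tessa is living and takes 1/4.

Beatrice 1/8; Charles 1/8; Fiona 1/12; Isaac 1/16; Lydia 1/12; Martin 1/16; Quentin 1/16; Samuel 1/12; Tessa 1/4; Victor 1/16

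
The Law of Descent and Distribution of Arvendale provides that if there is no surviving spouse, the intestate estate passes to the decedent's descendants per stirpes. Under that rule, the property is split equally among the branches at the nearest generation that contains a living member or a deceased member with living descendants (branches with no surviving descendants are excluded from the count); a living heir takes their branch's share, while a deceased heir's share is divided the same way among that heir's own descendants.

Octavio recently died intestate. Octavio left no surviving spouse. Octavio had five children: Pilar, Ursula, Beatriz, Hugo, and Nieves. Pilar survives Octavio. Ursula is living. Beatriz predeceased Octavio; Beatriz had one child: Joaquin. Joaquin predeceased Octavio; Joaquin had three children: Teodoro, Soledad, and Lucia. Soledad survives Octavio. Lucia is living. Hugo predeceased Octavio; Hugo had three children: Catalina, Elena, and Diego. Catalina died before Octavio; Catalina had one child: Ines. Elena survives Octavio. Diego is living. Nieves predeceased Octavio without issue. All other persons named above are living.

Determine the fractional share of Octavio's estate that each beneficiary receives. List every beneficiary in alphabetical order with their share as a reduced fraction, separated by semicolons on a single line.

Diego 1/12; Elena 1/12; Ines 1/12; Lucia 1/12; Pilar 1/4; Soledad 1/12; Teodoro 1/12; Ursula 1/4

There is no surviving spouse, so the entire estate passes to Octavio's descendants per stirpes.
Nieves left no surviving issue, so that branch lapses and is disregarded.
The estate is divided into 4 equal shares of 1/4 among Pilar, Ursula, Beatriz, Hugo.
Pilar is living and takes 1/4.
Ursula is living and takes 1/4.
Beatriz predeceased; the 1/4 allotted to Beatriz's branch passes to Beatriz's issue by representation.
Joaquin's line is the sole branch at this level, so the full 1/4 passes to Joaquin's issue by representation.
The 1/4 is divided into 3 equal shares of 1/12 among Teodoro, Soledad, Lucia.
Teodoro is living and takes 1/12.
Soledad is living and takes 1/12.
Lucia is living and takes 1/12.
Hugo predeceased; the 1/4 allotted to Hugo's branch passes to Hugo's issue by representation.
The 1/4 is divided into 3 equal shares of 1/12 among Catalina, Elena, Diego.
Catalina predeceased; the 1/12 allotted to Catalina's branch passes to Catalina's issue by representation.
Ines is the sole taker at this level and receives the full 1/12.
Elena is living and takes 1/12.
Diego is living and takes 1/12.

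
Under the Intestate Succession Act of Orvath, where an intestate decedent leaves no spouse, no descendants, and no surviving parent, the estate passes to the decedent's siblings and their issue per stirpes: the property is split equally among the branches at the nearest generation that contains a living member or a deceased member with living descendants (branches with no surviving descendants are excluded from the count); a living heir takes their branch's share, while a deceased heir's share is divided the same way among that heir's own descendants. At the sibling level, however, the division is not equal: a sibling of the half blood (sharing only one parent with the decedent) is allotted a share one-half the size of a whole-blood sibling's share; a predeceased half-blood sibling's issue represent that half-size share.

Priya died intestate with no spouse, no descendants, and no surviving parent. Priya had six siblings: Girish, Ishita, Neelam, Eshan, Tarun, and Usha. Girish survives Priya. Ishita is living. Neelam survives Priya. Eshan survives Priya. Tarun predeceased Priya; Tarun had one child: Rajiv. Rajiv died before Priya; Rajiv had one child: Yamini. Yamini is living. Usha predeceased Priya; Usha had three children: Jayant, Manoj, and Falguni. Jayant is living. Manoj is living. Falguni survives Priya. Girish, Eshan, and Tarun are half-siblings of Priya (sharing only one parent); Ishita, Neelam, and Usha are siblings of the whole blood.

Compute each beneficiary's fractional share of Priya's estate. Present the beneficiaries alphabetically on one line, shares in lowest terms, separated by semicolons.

Eshan 1/9; Falguni 2/27; Girish 1/9; Ishita 2/9; Jayant 2/27; Manoj 2/27; Neelam 2/9; Yamini 1/9

No spouse, descendants, or parent survives, so the estate passes to Priya's siblings per stirpes.
Half-blood siblings count for one-half the weight of whole-blood siblings at the initial division.
Dividing 1 in proportion to weights (total weight 9/2): Girish (weight 1/2) → 1/9; Ishita (weight 1) → 2/9; Neelam (weight 1) → 2/9; Eshan (weight 1/2) → 1/9; Tarun (weight 1/2) → 1/9; Usha (weight 1) → 2/9.
Girish is living and takes 1/9.
Ishita is living and takes 2/9.
Neelam is living and takes 2/9.
Eshan is living and takes 1/9.
Tarun predeceased; the 1/9 allotted to Tarun's branch passes to Tarun's issue by representation.
Rajiv's line is the sole branch at this level, so the full 1/9 passes to Rajiv's issue by representation.
Yamini is the sole taker at this level and receives the full 1/9.
Usha predeceased; the 2/9 allotted to Usha's branch passes to Usha's issue by representation.
The 2/9 is divided into 3 equal shares of 2/27 among Jayant, Manoj, Falguni.
Jayant is living and takes 2/27.
Manoj is living and takes 2/27.
Falguni is living and takes 2/27.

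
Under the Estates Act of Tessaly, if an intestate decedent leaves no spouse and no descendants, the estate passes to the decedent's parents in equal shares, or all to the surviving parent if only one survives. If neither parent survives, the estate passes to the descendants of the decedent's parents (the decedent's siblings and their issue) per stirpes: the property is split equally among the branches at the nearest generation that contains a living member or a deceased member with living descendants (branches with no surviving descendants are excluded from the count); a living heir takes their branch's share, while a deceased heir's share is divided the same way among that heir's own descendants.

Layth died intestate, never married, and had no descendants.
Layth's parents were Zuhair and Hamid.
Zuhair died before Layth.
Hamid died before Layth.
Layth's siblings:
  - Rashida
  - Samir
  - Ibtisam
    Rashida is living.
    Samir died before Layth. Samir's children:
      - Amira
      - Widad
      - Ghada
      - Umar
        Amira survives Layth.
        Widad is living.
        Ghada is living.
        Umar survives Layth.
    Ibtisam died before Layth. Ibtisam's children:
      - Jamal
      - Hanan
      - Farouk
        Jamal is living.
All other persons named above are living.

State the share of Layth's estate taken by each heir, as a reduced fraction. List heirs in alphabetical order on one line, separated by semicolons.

Amira 1/12; Farouk 1/9; Ghada 1/12; Hanan 1/9; Jamal 1/9; Rashida 1/3; Umar 1/12; Widad 1/12

Neither parent survives and there are no descendants, so the estate passes to Layth's siblings and their issue per stirpes.
The estate is divided into 3 equal shares of 1/3 among Rashida, Samir, Ibtisam.
Rashida is living and takes 1/3.
Samir predeceased; the 1/3 allotted to Samir's branch passes to Samir's issue by representation.
The 1/3 is divided into 4 equal shares of 1/12 among Amira, Widad, Ghada, Umar.
Amira is living and takes 1/12.
Widad is living and takes 1/12.
Ghada is living and takes 1/12.
Umar is living and takes 1/12.
Ibtisam predeceased; the 1/3 allotted to Ibtisam's branch passes to Ibtisam's issue by representation.
The 1/3 is divided into 3 equal shares of 1/9 among Jamal, Hanan, Farouk.
Jamal is living and takes 1/9.
Hanan is living and takes 1/9.
Farouk is living and takes 1/9.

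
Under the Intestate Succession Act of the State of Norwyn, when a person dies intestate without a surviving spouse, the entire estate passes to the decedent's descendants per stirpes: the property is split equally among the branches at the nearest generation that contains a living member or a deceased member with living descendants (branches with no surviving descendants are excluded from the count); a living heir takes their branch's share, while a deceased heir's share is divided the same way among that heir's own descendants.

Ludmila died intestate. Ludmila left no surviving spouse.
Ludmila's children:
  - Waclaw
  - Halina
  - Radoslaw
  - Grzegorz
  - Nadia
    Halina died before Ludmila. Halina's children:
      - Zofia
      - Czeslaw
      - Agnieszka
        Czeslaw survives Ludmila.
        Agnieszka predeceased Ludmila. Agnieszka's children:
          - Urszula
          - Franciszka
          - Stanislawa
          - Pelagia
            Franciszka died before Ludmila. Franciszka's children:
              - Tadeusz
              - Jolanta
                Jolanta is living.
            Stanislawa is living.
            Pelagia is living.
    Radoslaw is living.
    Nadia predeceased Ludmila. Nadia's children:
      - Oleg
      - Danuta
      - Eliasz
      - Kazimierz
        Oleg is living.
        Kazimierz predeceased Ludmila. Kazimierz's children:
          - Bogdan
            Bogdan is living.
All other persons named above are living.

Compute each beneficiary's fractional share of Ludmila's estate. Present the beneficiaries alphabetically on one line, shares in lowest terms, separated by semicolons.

There is no surviving spouse, so the entire estate passes to Ludmila's descendants per stirpes.
The estate is divided into 5 equal shares of 1/5 among Waclaw, Halina, Radoslaw, Grzegorz, Nadia.
Waclaw is living and takes 1/5.
Halina predeceased; the 1/5 allotted to Halina's branch passes to Halina's issue by representation.
The 1/5 is divided into 3 equal shares of 1/15 among Zofia, Czeslaw, Agnieszka.
Zofia is living and takes 1/15.
Czeslaw is living and takes 1/15.
Agnieszka predeceased; the 1/15 allotted to Agnieszka's branch passes to Agnieszka's issue by representation.
The 1/15 is divided into 4 equal shares of 1/60 among Urszula, Franciszka, Stanislawa, Pelagia.
Urszula is living and takes 1/60.
Franciszka predeceased; the 1/60 allotted to Franciszka's branch passes to Franciszka's issue by representation.
The 1/60 is divided into 2 equal shares of 1/120 among Tadeusz, Jolanta.
Tadeusz is living and takes 1/120.
Jolanta is living and takes 1/120.
Stanislawa is living and takes 1/60.
Pelagia is living and takes 1/60.
Radoslaw is living and takes 1/5.
Grzegorz is living and takes 1/5.
Nadia predeceased; the 1/5 allotted to Nadia's branch passes to Nadia's issue by representation.
The 1/5 is divided into 4 equal shares of 1/20 among Oleg, Danuta, Eliasz, Kazimierz.
Oleg is living and takes 1/20.
Danuta is living and takes 1/20.
Eliasz is living and takes 1/20.
Kazimierz predeceased; the 1/20 allotted to Kazimierz's branch passes to Kazimierz's issue by representation.
Bogdan is the sole taker at this level and receives the full 1/20.

Bogdan 1/20; Czeslaw 1/15; Danuta 1/20; Eliasz 1/20; Grzegorz 1/5; Jolanta 1/120; Oleg 1/20; Pelagia 1/60; Radoslaw 1/5; Stanislawa 1/60; Tadeusz 1/120; Urszula 1/60; Waclaw 1/5; Zofia 1/15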